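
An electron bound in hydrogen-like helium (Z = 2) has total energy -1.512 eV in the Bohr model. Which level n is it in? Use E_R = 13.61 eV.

6

E_n = −E_R Z²/n² ⇒ n² = E_R Z²/(−E_n) = 13.61 × 2² / 1.512 ≈ 36.01
n = 6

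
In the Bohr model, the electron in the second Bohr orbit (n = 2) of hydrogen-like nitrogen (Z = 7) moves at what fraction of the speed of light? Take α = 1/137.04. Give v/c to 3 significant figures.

0.0255

v_n = Zαc/n, so v/c = Zα/n = 7 × 0.00730 / 2 = 0.0255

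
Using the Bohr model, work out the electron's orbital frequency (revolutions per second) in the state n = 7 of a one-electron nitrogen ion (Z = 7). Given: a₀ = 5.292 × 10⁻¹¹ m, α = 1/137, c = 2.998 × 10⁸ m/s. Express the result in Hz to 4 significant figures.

9.402 × 10¹⁴ Hz

r = n²a₀/Z = 3.704 × 10⁻¹⁰ m, v = Zαc/n = 2.188 × 10⁶ m/s
f = v/(2πr) = 9.402 × 10¹⁴ Hz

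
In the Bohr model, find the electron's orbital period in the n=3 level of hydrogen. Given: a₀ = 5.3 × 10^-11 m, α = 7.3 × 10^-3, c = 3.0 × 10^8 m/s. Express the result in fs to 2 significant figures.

r = n²a₀/Z = 3²·5.3 × 10^-11/1 = 4.8 × 10^-10 m
v = Zαc/n = 1·0.0073·3.0 × 10^8/3 = 7.3 × 10^5 m/s
T = 2πr/v = 4.1 × 10^-15 s = 4.1 fs

4.1 fs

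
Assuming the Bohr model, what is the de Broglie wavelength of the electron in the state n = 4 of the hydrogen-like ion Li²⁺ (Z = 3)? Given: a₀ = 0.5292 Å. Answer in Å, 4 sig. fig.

The Bohr quantisation condition is nλ = 2πr_n.
r_n = n²a₀/Z = 2.822 Å
λ = 2πr_n/n = 2π·2.822/4 = 4.433 Å

4.433 Å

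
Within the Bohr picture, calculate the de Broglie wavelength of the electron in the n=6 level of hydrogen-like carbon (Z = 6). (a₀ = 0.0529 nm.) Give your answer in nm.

The Bohr quantisation condition is nλ = 2πr_n.
r_n = n²a₀/Z = 0.317 nm
λ = 2πr_n/n = 2π·0.317/6 = 0.332 nm

0.332 nm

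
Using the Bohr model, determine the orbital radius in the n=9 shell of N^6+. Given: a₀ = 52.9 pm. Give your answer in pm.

612 pm

r_n = n²a₀/Z = 9² × 52.9 / 7
    = 81 × 52.9 / 7 = 612 pm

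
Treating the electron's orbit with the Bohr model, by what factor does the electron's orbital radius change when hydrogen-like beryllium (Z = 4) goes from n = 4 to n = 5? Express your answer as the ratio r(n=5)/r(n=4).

25/16

r ∝ Z^-1 · n^2; with Z fixed, r ∝ n^2.
r(n=5)/r(n=4) = (5/4)^2 = 25/16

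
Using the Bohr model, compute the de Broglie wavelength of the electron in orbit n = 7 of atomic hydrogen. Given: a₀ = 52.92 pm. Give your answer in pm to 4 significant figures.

The Bohr quantisation condition is nλ = 2πr_n.
r_n = n²a₀/Z = 2593 pm
λ = 2πr_n/n = 2π·2593/7 = 2328 pm

2328 pm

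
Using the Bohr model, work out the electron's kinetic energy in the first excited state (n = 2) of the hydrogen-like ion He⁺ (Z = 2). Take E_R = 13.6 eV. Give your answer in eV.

For a Coulomb orbit the virial theorem gives K = −E_n.
E_n = −E_R·Z²/n², so K = E_R·Z²/n² = 13.6 × 2²/2² = 13.6 eV

13.6 eV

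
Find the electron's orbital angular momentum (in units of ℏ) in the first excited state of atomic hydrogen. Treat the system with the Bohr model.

L_n = nℏ, so L/ℏ = n = 2.

2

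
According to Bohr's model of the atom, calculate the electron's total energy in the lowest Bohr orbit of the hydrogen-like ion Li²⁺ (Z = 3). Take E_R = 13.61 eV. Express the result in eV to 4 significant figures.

E_n = −E_R·Z²/n² = −13.61 × 3²/1² = -122.5 eV

-122.5 eV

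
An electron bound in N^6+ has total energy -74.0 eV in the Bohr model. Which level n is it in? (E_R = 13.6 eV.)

E_n = −E_R Z²/n² ⇒ n² = E_R Z²/(−E_n) = 13.6 × 7² / 74.0 ≈ 9.01
n = 3

3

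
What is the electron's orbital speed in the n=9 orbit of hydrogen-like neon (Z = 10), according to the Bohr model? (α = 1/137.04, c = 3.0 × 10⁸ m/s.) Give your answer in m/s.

2.4 × 10⁶ m/s

v_n = Zαc/n = 10 × 0.0073 × 3.0 × 10⁸ / 9
    = 2.4 × 10⁶ m/s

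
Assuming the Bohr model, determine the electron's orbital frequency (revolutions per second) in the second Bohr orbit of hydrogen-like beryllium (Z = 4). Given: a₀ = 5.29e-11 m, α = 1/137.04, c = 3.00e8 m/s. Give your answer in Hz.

1.32e16 Hz

r = n²a₀/Z = 5.29e-11 m, v = Zαc/n = 4.38e6 m/s
f = v/(2πr) = 1.32e16 Hz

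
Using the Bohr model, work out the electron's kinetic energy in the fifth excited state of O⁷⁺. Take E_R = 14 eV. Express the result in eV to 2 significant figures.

25 eV

For a Coulomb orbit the virial theorem gives K = −E_n.
E_n = −E_R·Z²/n², so K = E_R·Z²/n² = 14 × 8²/6² = 25 eV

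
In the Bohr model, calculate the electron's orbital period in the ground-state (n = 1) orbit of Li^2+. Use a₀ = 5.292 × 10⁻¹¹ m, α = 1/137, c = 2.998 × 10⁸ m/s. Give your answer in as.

r = n²a₀/Z = 1²·5.292 × 10⁻¹¹/3 = 1.764 × 10⁻¹¹ m
v = Zαc/n = 3·0.007299·2.998 × 10⁸/1 = 6.565 × 10⁶ m/s
T = 2πr/v = 1.688 × 10⁻¹⁷ s = 16.88 as

16.88 as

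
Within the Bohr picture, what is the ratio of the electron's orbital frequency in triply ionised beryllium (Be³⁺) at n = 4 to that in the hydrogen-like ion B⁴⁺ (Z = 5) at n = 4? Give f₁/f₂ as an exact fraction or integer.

f ∝ Z^2 · n^-3
f₁/f₂ = (4/5)^2 · (4/4)^-3 = 16/25

16/25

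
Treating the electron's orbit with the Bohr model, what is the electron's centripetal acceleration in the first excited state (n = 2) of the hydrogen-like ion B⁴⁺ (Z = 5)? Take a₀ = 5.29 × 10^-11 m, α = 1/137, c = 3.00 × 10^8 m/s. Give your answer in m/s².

7.08 × 10^23 m/s²

r = n²a₀/Z = 4.23 × 10^-11 m, v = Zαc/n = 5.47 × 10^6 m/s
a = v²/r = (5.47 × 10^6)² / 4.23 × 10^-11 = 7.08 × 10^23 m/s²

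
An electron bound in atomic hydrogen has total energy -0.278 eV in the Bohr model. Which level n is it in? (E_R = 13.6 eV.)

7

E_n = −E_R Z²/n² ⇒ n² = E_R Z²/(−E_n) = 13.6 × 1² / 0.278 ≈ 48.92
n = 7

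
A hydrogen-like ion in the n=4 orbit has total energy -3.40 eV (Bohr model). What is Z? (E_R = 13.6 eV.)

2

E_n = −E_R Z²/n² ⇒ Z² = −E_n n²/E_R = 3.40 × 4² / 13.6 ≈ 4.00
Z = 2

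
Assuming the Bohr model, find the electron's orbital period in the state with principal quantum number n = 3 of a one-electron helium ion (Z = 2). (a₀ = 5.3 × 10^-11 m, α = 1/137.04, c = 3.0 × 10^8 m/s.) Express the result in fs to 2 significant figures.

r = n²a₀/Z = 3²·5.3 × 10^-11/2 = 2.4 × 10^-10 m
v = Zαc/n = 2·0.0073·3.0 × 10^8/3 = 1.5 × 10^6 m/s
T = 2πr/v = 1.0 × 10^-15 s = 1.0 fs

1.0 fs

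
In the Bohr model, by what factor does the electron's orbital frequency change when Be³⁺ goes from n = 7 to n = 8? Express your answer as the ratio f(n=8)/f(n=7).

343/512

f ∝ Z^2 · n^-3; with Z fixed, f ∝ n^-3.
f(n=8)/f(n=7) = (8/7)^-3 = 343/512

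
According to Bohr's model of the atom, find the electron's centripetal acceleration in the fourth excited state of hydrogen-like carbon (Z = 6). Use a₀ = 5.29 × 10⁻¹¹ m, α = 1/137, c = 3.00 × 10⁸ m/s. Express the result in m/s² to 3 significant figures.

r = n²a₀/Z = 2.20 × 10⁻¹⁰ m, v = Zαc/n = 2.63 × 10⁶ m/s
a = v²/r = (2.63 × 10⁶)² / 2.20 × 10⁻¹⁰ = 3.13 × 10²² m/s²

3.13 × 10²² m/s²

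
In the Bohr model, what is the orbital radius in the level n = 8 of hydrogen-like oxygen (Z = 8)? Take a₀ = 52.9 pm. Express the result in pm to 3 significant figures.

423 pm

r_n = n²a₀/Z = 8² × 52.9 / 8
    = 64 × 52.9 / 8 = 423 pm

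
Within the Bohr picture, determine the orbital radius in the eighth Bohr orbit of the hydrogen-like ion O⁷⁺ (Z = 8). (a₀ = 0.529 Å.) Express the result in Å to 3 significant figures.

r_n = n²a₀/Z = 8² × 0.529 / 8
    = 64 × 0.529 / 8 = 4.23 Å

4.23 Å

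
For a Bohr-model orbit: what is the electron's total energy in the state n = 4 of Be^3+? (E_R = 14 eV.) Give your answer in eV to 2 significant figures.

E_n = −E_R·Z²/n² = −14 × 4²/4² = -14 eV

-14 eV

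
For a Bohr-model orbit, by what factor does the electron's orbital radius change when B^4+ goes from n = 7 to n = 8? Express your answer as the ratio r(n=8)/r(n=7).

r ∝ Z^-1 · n^2; with Z fixed, r ∝ n^2.
r(n=8)/r(n=7) = (8/7)^2 = 64/49

64/49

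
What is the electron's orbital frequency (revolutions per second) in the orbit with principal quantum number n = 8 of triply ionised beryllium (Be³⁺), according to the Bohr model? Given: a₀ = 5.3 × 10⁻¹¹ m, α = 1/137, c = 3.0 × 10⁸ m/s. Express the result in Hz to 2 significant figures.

r = n²a₀/Z = 8.5 × 10⁻¹⁰ m, v = Zαc/n = 1.1 × 10⁶ m/s
f = v/(2πr) = 2.1 × 10¹⁴ Hz

2.1 × 10¹⁴ Hz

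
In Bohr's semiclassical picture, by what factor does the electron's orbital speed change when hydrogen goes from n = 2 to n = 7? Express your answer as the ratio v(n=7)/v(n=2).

v ∝ Z^1 · n^-1; with Z fixed, v ∝ n^-1.
v(n=7)/v(n=2) = (7/2)^-1 = 2/7

2/7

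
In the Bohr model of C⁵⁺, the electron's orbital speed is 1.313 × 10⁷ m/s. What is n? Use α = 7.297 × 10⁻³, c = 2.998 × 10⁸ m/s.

v_n = Zαc/n ⇒ n = Zαc/v = 6 × 0.007297 × 2.998 × 10⁸ / 1.313 × 10⁷ ≈ 1.00
n = 1

1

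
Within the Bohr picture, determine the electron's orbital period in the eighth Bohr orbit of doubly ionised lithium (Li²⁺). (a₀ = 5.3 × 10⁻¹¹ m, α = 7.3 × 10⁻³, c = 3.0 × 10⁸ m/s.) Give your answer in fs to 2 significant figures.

8.7 fs

r = n²a₀/Z = 8²·5.3 × 10⁻¹¹/3 = 1.1 × 10⁻⁹ m
v = Zαc/n = 3·0.0073·3.0 × 10⁸/8 = 8.2 × 10⁵ m/s
T = 2πr/v = 8.7 × 10⁻¹⁵ s = 8.7 fs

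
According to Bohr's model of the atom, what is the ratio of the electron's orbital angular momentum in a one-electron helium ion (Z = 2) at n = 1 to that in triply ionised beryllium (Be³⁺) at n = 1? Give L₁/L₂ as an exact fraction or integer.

1

L = nℏ is independent of Z.
L₁/L₂ = n₁/n₂ = 1/1 = 1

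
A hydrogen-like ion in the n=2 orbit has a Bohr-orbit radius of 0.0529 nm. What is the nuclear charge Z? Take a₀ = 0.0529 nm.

4

r_n = n²a₀/Z ⇒ Z = n²a₀/r = 2² × 0.0529 / 0.0529 ≈ 4.00
Z = 4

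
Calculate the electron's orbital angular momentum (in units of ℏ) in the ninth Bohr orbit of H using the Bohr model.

L_n = nℏ, so L/ℏ = n = 9.

9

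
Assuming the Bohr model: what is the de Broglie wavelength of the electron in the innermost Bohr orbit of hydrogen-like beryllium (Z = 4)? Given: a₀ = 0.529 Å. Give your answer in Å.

The Bohr quantisation condition is nλ = 2πr_n.
r_n = n²a₀/Z = 0.132 Å
λ = 2πr_n/n = 2π·0.132/1 = 0.831 Å

0.831 Å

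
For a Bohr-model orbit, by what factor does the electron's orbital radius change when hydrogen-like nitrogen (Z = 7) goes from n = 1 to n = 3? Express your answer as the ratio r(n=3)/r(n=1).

r ∝ Z^-1 · n^2; with Z fixed, r ∝ n^2.
r(n=3)/r(n=1) = (3/1)^2 = 9

9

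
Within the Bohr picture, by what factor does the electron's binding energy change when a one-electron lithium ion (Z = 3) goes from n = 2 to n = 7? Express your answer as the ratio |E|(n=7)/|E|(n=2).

|E| ∝ Z^2 · n^-2; with Z fixed, |E| ∝ n^-2.
|E|(n=7)/|E|(n=2) = (7/2)^-2 = 4/49

4/49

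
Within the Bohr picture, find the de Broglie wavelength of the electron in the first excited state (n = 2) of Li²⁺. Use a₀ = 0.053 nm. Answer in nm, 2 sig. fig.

The Bohr quantisation condition is nλ = 2πr_n.
r_n = n²a₀/Z = 0.071 nm
λ = 2πr_n/n = 2π·0.071/2 = 0.22 nm

0.22 nm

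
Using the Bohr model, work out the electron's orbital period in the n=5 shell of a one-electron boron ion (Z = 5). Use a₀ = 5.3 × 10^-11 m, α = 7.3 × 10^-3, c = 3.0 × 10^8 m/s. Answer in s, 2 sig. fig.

7.6 × 10^-16 s

r = n²a₀/Z = 5²·5.3 × 10^-11/5 = 2.6 × 10^-10 m
v = Zαc/n = 5·0.0073·3.0 × 10^8/5 = 2.2 × 10^6 m/s
T = 2πr/v = 7.6 × 10^-16 s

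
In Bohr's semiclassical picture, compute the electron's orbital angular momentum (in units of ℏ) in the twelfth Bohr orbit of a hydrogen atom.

L_n = nℏ, so L/ℏ = n = 12.

12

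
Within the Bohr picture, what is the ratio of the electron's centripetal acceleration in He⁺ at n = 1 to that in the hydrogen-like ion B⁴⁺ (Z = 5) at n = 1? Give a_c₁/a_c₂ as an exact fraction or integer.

a_c ∝ Z^3 · n^-4
a_c₁/a_c₂ = (2/5)^3 · (1/1)^-4 = 8/125

8/125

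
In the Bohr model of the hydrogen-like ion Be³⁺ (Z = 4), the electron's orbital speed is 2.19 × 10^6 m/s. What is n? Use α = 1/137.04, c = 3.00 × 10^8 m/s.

4

v_n = Zαc/n ⇒ n = Zαc/v = 4 × 0.00730 × 3.00 × 10^8 / 2.19 × 10^6 ≈ 4.00
n = 4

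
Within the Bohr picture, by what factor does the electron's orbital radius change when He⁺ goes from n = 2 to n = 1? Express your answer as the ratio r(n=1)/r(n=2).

1/4

r ∝ Z^-1 · n^2; with Z fixed, r ∝ n^2.
r(n=1)/r(n=2) = (1/2)^2 = 1/4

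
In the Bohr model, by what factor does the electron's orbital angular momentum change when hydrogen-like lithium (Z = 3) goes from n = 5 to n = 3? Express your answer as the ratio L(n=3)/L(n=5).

L = nℏ depends only on n, so L ∝ n.
L(n=3)/L(n=5) = (3/5)^1 = 3/5

3/5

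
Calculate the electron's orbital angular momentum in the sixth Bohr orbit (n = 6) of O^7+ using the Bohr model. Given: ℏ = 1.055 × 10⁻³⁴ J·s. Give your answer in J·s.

6.330 × 10⁻³⁴ J·s

L_n = nℏ = 6 × 1.055 × 10⁻³⁴ = 6.330 × 10⁻³⁴ J·s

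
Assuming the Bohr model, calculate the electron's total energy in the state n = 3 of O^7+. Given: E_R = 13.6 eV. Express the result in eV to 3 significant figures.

E_n = −E_R·Z²/n² = −13.6 × 8²/3² = -96.7 eV

-96.7 eV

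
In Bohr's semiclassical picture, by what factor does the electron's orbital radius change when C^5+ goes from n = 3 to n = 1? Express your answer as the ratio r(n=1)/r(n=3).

r ∝ Z^-1 · n^2; with Z fixed, r ∝ n^2.
r(n=1)/r(n=3) = (1/3)^2 = 1/9

1/9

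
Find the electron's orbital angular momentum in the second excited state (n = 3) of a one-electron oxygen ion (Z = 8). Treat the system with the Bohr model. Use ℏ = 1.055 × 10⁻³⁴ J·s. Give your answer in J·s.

3.165 × 10⁻³⁴ J·s

L_n = nℏ = 3 × 1.055 × 10⁻³⁴ = 3.165 × 10⁻³⁴ J·s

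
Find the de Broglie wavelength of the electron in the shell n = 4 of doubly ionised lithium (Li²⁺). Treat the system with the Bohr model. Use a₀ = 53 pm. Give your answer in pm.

440 pm

The Bohr quantisation condition is nλ = 2πr_n.
r_n = n²a₀/Z = 280 pm
λ = 2πr_n/n = 2π·280/4 = 440 pm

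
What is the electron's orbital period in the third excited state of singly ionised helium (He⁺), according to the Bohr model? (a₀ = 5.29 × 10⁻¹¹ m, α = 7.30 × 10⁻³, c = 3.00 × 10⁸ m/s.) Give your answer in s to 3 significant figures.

2.43 × 10⁻¹⁵ s

r = n²a₀/Z = 4²·5.29 × 10⁻¹¹/2 = 4.23 × 10⁻¹⁰ m
v = Zαc/n = 2·0.00730·3.00 × 10⁸/4 = 1.09 × 10⁶ m/s
T = 2πr/v = 2.43 × 10⁻¹⁵ s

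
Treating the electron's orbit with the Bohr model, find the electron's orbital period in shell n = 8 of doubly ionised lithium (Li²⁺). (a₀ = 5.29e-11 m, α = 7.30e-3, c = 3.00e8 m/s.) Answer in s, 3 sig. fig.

r = n²a₀/Z = 8²·5.29e-11/3 = 1.13e-9 m
v = Zαc/n = 3·0.00730·3.00e8/8 = 8.21e5 m/s
T = 2πr/v = 8.63e-15 s

8.63e-15 s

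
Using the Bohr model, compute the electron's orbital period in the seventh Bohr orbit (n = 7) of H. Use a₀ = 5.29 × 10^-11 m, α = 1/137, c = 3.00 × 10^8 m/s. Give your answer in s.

r = n²a₀/Z = 7²·5.29 × 10^-11/1 = 2.59 × 10^-9 m
v = Zαc/n = 1·0.00730·3.00 × 10^8/7 = 3.13 × 10^5 m/s
T = 2πr/v = 5.21 × 10^-14 s

5.21 × 10^-14 s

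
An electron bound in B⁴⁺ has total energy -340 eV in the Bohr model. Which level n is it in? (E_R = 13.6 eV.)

1

E_n = −E_R Z²/n² ⇒ n² = E_R Z²/(−E_n) = 13.6 × 5² / 340 ≈ 1.00
n = 1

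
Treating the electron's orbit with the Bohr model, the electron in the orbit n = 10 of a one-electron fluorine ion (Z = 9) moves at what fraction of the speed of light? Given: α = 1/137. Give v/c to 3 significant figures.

0.00657

v_n = Zαc/n, so v/c = Zα/n = 9 × 0.00730 / 10 = 0.00657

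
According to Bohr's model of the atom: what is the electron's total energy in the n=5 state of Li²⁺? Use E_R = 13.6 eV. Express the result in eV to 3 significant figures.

-4.90 eV

E_n = −E_R·Z²/n² = −13.6 × 3²/5² = -4.90 eV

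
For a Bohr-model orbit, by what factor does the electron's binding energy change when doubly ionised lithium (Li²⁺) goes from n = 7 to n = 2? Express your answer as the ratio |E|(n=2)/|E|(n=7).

|E| ∝ Z^2 · n^-2; with Z fixed, |E| ∝ n^-2.
|E|(n=2)/|E|(n=7) = (2/7)^-2 = 49/4

49/4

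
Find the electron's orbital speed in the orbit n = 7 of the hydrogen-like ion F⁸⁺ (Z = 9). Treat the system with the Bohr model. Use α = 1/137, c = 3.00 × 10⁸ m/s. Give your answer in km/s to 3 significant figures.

v_n = Zαc/n = 9 × 0.00730 × 3.00 × 10⁸ / 7
    = 2820 km/s

2820 km/s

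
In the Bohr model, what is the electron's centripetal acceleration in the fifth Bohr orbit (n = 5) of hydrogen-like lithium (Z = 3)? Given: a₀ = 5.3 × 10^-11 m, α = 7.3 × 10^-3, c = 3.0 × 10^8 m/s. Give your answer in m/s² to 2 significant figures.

3.9 × 10^21 m/s²

r = n²a₀/Z = 4.4 × 10^-10 m, v = Zαc/n = 1.3 × 10^6 m/s
a = v²/r = (1.3 × 10^6)² / 4.4 × 10^-10 = 3.9 × 10^21 m/s²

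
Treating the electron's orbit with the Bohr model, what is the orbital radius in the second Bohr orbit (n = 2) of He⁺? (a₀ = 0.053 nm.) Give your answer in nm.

0.11 nm

r_n = n²a₀/Z = 2² × 0.053 / 2
    = 4 × 0.053 / 2 = 0.11 nm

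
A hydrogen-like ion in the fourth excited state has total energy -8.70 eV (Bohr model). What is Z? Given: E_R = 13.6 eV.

E_n = −E_R Z²/n² ⇒ Z² = −E_n n²/E_R = 8.70 × 5² / 13.6 ≈ 15.99
Z = 4

4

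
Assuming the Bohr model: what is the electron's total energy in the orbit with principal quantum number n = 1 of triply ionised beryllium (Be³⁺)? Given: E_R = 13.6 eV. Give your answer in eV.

E_n = −E_R·Z²/n² = −13.6 × 4²/1² = -218 eV

-218 eV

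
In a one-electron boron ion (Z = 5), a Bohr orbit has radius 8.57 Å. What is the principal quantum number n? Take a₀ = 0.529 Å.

9

r_n = n²a₀/Z ⇒ n² = rZ/a₀ = 8.57 × 5 / 0.529 ≈ 81.00
n = 9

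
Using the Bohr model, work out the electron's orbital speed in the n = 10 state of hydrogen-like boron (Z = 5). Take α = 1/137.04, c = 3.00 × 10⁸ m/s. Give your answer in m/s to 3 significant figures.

v_n = Zαc/n = 5 × 0.00730 × 3.00 × 10⁸ / 10
    = 1.09 × 10⁶ m/s

1.09 × 10⁶ m/s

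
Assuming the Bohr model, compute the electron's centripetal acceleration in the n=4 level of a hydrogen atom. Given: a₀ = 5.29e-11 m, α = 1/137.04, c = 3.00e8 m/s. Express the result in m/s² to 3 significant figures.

3.54e20 m/s²

r = n²a₀/Z = 8.46e-10 m, v = Zαc/n = 5.47e5 m/s
a = v²/r = (5.47e5)² / 8.46e-10 = 3.54e20 m/s²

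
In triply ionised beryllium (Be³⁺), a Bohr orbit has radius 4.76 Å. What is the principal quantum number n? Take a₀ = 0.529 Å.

r_n = n²a₀/Z ⇒ n² = rZ/a₀ = 4.76 × 4 / 0.529 ≈ 35.99
n = 6

6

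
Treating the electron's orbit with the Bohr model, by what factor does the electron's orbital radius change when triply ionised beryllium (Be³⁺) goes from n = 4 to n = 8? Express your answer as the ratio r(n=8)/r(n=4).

4

r ∝ Z^-1 · n^2; with Z fixed, r ∝ n^2.
r(n=8)/r(n=4) = (8/4)^2 = 4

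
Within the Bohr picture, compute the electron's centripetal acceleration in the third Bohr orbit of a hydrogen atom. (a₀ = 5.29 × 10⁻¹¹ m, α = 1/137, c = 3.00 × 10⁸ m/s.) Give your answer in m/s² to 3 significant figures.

1.12 × 10²¹ m/s²

r = n²a₀/Z = 4.76 × 10⁻¹⁰ m, v = Zαc/n = 7.30 × 10⁵ m/s
a = v²/r = (7.30 × 10⁵)² / 4.76 × 10⁻¹⁰ = 1.12 × 10²¹ m/s²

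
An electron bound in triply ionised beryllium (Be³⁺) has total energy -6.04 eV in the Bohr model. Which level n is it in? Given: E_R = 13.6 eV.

E_n = −E_R Z²/n² ⇒ n² = E_R Z²/(−E_n) = 13.6 × 4² / 6.04 ≈ 36.03
n = 6

6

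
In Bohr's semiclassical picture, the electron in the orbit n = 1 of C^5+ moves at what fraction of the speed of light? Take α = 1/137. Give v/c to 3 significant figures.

0.0438

v_n = Zαc/n, so v/c = Zα/n = 6 × 0.00730 / 1 = 0.0438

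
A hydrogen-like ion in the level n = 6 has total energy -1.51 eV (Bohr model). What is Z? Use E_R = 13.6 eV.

E_n = −E_R Z²/n² ⇒ Z² = −E_n n²/E_R = 1.51 × 6² / 13.6 ≈ 4.00
Z = 2

2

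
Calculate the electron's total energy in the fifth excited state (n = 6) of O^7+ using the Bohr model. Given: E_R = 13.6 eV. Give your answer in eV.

-24.2 eV

E_n = −E_R·Z²/n² = −13.6 × 8²/6² = -24.2 eV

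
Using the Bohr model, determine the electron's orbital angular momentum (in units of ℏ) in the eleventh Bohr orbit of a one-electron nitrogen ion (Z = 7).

L_n = nℏ, so L/ℏ = n = 11.

11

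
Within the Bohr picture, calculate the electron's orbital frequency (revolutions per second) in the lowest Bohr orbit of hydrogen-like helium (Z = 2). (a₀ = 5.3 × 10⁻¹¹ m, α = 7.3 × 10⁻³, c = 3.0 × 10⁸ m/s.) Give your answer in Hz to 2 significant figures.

r = n²a₀/Z = 2.6 × 10⁻¹¹ m, v = Zαc/n = 4.4 × 10⁶ m/s
f = v/(2πr) = 2.6 × 10¹⁶ Hz

2.6 × 10¹⁶ Hz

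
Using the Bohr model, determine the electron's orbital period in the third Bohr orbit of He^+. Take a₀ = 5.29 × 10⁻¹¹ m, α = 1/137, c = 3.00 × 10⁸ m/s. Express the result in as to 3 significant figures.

r = n²a₀/Z = 3²·5.29 × 10⁻¹¹/2 = 2.38 × 10⁻¹⁰ m
v = Zαc/n = 2·0.00730·3.00 × 10⁸/3 = 1.46 × 10⁶ m/s
T = 2πr/v = 1.02 × 10⁻¹⁵ s = 1020 as

1020 as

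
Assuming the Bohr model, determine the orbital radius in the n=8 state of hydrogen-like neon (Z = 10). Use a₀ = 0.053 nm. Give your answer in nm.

r_n = n²a₀/Z = 8² × 0.053 / 10
    = 64 × 0.053 / 10 = 0.34 nm

0.34 nm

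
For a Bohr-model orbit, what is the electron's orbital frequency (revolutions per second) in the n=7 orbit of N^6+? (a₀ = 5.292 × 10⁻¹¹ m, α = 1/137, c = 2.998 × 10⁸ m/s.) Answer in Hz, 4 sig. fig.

9.402 × 10¹⁴ Hz

r = n²a₀/Z = 3.704 × 10⁻¹⁰ m, v = Zαc/n = 2.188 × 10⁶ m/s
f = v/(2πr) = 9.402 × 10¹⁴ Hz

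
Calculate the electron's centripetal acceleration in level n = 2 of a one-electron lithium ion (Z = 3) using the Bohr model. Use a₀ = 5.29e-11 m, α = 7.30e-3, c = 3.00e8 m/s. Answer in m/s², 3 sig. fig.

1.53e23 m/s²

r = n²a₀/Z = 7.05e-11 m, v = Zαc/n = 3.29e6 m/s
a = v²/r = (3.29e6)² / 7.05e-11 = 1.53e23 m/s²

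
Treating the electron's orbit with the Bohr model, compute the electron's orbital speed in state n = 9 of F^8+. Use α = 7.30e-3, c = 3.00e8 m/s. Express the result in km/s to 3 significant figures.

2190 km/s

v_n = Zαc/n = 9 × 0.00730 × 3.00e8 / 9
    = 2190 km/s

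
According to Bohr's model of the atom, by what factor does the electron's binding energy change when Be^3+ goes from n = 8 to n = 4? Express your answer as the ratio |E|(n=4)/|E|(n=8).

4

|E| ∝ Z^2 · n^-2; with Z fixed, |E| ∝ n^-2.
|E|(n=4)/|E|(n=8) = (4/8)^-2 = 4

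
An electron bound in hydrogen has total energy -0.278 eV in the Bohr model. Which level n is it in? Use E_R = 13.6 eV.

E_n = −E_R Z²/n² ⇒ n² = E_R Z²/(−E_n) = 13.6 × 1² / 0.278 ≈ 48.92
n = 7

7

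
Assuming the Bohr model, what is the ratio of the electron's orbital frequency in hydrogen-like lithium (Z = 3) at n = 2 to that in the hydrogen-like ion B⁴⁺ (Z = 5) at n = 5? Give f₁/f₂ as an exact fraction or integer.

45/8

f ∝ Z^2 · n^-3
f₁/f₂ = (3/5)^2 · (2/5)^-3 = 45/8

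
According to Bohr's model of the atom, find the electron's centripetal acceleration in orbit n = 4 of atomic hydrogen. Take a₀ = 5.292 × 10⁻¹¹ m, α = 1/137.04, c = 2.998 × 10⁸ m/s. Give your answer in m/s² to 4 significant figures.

3.533 × 10²⁰ m/s²

r = n²a₀/Z = 8.467 × 10⁻¹⁰ m, v = Zαc/n = 5.469 × 10⁵ m/s
a = v²/r = (5.469 × 10⁵)² / 8.467 × 10⁻¹⁰ = 3.533 × 10²⁰ m/s²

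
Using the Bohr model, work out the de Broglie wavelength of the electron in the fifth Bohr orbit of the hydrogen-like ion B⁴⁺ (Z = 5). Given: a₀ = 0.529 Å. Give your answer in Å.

The Bohr quantisation condition is nλ = 2πr_n.
r_n = n²a₀/Z = 2.65 Å
λ = 2πr_n/n = 2π·2.65/5 = 3.32 Å

3.32 Å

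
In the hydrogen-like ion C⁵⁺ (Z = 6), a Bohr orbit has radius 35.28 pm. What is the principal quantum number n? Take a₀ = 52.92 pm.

2

r_n = n²a₀/Z ⇒ n² = rZ/a₀ = 35.28 × 6 / 52.92 ≈ 4.00
n = 2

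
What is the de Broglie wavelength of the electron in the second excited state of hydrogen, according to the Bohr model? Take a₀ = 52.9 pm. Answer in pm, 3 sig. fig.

The Bohr quantisation condition is nλ = 2πr_n.
r_n = n²a₀/Z = 476 pm
λ = 2πr_n/n = 2π·476/3 = 997 pm

997 pm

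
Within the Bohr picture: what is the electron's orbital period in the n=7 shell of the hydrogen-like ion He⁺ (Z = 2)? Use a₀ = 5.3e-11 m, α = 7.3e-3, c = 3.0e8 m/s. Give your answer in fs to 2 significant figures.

13 fs

r = n²a₀/Z = 7²·5.3e-11/2 = 1.3e-9 m
v = Zαc/n = 2·0.0073·3.0e8/7 = 6.3e5 m/s
T = 2πr/v = 1.3e-14 s = 13 fs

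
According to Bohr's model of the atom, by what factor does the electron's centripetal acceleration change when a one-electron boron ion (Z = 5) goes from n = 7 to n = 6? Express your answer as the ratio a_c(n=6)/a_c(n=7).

2401/1296

a_c ∝ Z^3 · n^-4; with Z fixed, a_c ∝ n^-4.
a_c(n=6)/a_c(n=7) = (6/7)^-4 = 2401/1296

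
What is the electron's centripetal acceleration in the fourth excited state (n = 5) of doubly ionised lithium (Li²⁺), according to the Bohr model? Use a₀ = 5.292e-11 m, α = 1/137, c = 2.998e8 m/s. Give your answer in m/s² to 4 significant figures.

3.909e21 m/s²

r = n²a₀/Z = 4.410e-10 m, v = Zαc/n = 1.313e6 m/s
a = v²/r = (1.313e6)² / 4.410e-10 = 3.909e21 m/s²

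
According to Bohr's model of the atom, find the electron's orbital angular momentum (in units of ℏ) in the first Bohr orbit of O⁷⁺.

1

L_n = nℏ, so L/ℏ = n = 1.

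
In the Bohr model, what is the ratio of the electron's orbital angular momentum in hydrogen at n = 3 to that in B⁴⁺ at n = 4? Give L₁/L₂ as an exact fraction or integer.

3/4

L = nℏ is independent of Z.
L₁/L₂ = n₁/n₂ = 3/4 = 3/4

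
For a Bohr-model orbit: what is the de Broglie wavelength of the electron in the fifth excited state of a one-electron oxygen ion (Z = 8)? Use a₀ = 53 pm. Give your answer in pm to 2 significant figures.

The Bohr quantisation condition is nλ = 2πr_n.
r_n = n²a₀/Z = 240 pm
λ = 2πr_n/n = 2π·240/6 = 250 pm

250 pm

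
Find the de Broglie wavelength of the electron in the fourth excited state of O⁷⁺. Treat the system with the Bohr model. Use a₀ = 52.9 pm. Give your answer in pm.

The Bohr quantisation condition is nλ = 2πr_n.
r_n = n²a₀/Z = 165 pm
λ = 2πr_n/n = 2π·165/5 = 208 pm

208 pm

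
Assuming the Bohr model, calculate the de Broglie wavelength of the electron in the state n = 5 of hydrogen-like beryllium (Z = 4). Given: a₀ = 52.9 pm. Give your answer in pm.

415 pm

The Bohr quantisation condition is nλ = 2πr_n.
r_n = n²a₀/Z = 331 pm
λ = 2πr_n/n = 2π·331/5 = 415 pm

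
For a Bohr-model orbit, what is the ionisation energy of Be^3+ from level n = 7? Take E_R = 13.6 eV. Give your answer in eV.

E_n = −E_R·Z²/n² = −13.6 × 4²/7² eV = -4.44 eV
Ionisation energy = −E_n = 4.44 eV

4.44 eV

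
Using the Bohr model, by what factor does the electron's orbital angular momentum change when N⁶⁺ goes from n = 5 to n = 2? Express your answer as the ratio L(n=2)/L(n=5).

L = nℏ depends only on n, so L ∝ n.
L(n=2)/L(n=5) = (2/5)^1 = 2/5

2/5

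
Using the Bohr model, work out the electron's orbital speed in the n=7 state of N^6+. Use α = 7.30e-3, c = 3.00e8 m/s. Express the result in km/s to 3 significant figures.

2190 km/s

v_n = Zαc/n = 7 × 0.00730 × 3.00e8 / 7
    = 2190 km/s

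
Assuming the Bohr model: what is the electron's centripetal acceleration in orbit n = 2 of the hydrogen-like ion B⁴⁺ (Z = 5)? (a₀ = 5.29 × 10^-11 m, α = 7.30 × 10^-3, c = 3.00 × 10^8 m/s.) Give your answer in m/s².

r = n²a₀/Z = 4.23 × 10^-11 m, v = Zαc/n = 5.47 × 10^6 m/s
a = v²/r = (5.47 × 10^6)² / 4.23 × 10^-11 = 7.08 × 10^23 m/s²

7.08 × 10^23 m/s²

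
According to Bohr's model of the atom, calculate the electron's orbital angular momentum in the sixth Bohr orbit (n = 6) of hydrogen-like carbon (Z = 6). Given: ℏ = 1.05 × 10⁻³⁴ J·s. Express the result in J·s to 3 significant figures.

6.30 × 10⁻³⁴ J·s

L_n = nℏ = 6 × 1.05 × 10⁻³⁴ = 6.30 × 10⁻³⁴ J·s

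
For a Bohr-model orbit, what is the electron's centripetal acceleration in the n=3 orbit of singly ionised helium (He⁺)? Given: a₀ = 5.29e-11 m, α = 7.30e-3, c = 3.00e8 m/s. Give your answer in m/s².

r = n²a₀/Z = 2.38e-10 m, v = Zαc/n = 1.46e6 m/s
a = v²/r = (1.46e6)² / 2.38e-10 = 8.95e21 m/s²

8.95e21 m/s²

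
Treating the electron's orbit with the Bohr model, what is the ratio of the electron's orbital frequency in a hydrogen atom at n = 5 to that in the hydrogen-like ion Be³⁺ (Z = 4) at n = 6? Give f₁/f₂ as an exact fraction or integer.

27/250

f ∝ Z^2 · n^-3
f₁/f₂ = (1/4)^2 · (5/6)^-3 = 27/250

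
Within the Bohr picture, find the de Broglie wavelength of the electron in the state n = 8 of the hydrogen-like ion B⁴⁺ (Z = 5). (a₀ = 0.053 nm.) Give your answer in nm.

0.53 nm

The Bohr quantisation condition is nλ = 2πr_n.
r_n = n²a₀/Z = 0.68 nm
λ = 2πr_n/n = 2π·0.68/8 = 0.53 nm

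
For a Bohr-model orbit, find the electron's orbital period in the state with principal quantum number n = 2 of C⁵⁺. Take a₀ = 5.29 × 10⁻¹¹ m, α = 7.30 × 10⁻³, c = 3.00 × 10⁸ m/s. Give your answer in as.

r = n²a₀/Z = 2²·5.29 × 10⁻¹¹/6 = 3.53 × 10⁻¹¹ m
v = Zαc/n = 6·0.00730·3.00 × 10⁸/2 = 6.57 × 10⁶ m/s
T = 2πr/v = 3.37 × 10⁻¹⁷ s = 33.7 as

33.7 as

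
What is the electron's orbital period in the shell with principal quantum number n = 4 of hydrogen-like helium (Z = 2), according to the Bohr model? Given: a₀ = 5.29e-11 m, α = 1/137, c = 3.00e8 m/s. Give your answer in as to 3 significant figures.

r = n²a₀/Z = 4²·5.29e-11/2 = 4.23e-10 m
v = Zαc/n = 2·0.00730·3.00e8/4 = 1.09e6 m/s
T = 2πr/v = 2.43e-15 s = 2430 as

2430 as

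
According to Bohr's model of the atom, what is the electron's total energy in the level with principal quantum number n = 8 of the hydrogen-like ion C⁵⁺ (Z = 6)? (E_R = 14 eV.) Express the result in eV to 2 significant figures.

E_n = −E_R·Z²/n² = −14 × 6²/8² = -7.9 eV

-7.9 eV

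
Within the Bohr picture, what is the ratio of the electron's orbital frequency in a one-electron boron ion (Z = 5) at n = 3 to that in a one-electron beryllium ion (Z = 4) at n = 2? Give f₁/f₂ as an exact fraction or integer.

25/54

f ∝ Z^2 · n^-3
f₁/f₂ = (5/4)^2 · (3/2)^-3 = 25/54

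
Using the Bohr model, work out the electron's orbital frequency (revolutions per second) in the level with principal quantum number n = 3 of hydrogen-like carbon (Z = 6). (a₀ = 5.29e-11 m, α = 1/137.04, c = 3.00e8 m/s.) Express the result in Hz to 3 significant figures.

r = n²a₀/Z = 7.94e-11 m, v = Zαc/n = 4.38e6 m/s
f = v/(2πr) = 8.78e15 Hz

8.78e15 Hz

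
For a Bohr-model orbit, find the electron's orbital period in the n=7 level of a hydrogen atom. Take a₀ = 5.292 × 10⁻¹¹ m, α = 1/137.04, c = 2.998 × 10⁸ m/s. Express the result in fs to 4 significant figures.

r = n²a₀/Z = 7²·5.292 × 10⁻¹¹/1 = 2.593 × 10⁻⁹ m
v = Zαc/n = 1·0.007297·2.998 × 10⁸/7 = 3.125 × 10⁵ m/s
T = 2πr/v = 5.213 × 10⁻¹⁴ s = 52.13 fs

52.13 fs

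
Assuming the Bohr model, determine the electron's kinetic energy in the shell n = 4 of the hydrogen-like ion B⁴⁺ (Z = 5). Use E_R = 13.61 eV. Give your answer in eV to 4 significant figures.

21.27 eV

For a Coulomb orbit the virial theorem gives K = −E_n.
E_n = −E_R·Z²/n², so K = E_R·Z²/n² = 13.61 × 5²/4² = 21.27 eV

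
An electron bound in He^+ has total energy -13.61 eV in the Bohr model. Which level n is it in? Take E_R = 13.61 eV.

2

E_n = −E_R Z²/n² ⇒ n² = E_R Z²/(−E_n) = 13.61 × 2² / 13.61 ≈ 4.00
n = 2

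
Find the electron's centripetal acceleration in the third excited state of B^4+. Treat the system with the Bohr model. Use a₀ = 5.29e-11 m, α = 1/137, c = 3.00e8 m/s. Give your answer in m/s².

r = n²a₀/Z = 1.69e-10 m, v = Zαc/n = 2.74e6 m/s
a = v²/r = (2.74e6)² / 1.69e-10 = 4.43e22 m/s²

4.43e22 m/s²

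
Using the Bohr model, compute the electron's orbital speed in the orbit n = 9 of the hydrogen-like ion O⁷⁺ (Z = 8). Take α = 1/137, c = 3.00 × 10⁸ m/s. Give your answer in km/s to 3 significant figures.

1950 km/s

v_n = Zαc/n = 8 × 0.00730 × 3.00 × 10⁸ / 9
    = 1950 km/s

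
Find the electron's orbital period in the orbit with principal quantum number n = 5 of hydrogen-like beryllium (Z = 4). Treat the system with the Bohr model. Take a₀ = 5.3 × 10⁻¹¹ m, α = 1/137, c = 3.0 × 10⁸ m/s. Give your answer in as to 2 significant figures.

1200 as

r = n²a₀/Z = 5²·5.3 × 10⁻¹¹/4 = 3.3 × 10⁻¹⁰ m
v = Zαc/n = 4·0.0073·3.0 × 10⁸/5 = 1.8 × 10⁶ m/s
T = 2πr/v = 1.2 × 10⁻¹⁵ s = 1200 as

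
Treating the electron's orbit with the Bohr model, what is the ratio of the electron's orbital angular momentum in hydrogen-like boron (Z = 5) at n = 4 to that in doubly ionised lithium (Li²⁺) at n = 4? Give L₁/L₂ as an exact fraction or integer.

L = nℏ is independent of Z.
L₁/L₂ = n₁/n₂ = 4/4 = 1

1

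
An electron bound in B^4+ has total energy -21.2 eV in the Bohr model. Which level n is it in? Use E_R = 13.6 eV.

E_n = −E_R Z²/n² ⇒ n² = E_R Z²/(−E_n) = 13.6 × 5² / 21.2 ≈ 16.04
n = 4

4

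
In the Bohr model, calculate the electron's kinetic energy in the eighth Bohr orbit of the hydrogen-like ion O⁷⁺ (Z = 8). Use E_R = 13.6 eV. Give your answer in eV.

For a Coulomb orbit the virial theorem gives K = −E_n.
E_n = −E_R·Z²/n², so K = E_R·Z²/n² = 13.6 × 8²/8² = 13.6 eV

13.6 eV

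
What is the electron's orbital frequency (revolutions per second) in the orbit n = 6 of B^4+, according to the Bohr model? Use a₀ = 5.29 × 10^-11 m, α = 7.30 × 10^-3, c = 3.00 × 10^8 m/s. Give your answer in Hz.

7.63 × 10^14 Hz

r = n²a₀/Z = 3.81 × 10^-10 m, v = Zαc/n = 1.82 × 10^6 m/s
f = v/(2πr) = 7.63 × 10^14 Hz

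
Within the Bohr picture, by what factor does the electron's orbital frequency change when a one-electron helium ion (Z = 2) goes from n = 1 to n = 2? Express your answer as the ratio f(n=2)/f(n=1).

f ∝ Z^2 · n^-3; with Z fixed, f ∝ n^-3.
f(n=2)/f(n=1) = (2/1)^-3 = 1/8

1/8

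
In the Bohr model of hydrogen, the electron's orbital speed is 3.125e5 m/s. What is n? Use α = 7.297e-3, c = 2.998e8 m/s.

7

v_n = Zαc/n ⇒ n = Zαc/v = 1 × 0.007297 × 2.998e8 / 3.125e5 ≈ 7.00
n = 7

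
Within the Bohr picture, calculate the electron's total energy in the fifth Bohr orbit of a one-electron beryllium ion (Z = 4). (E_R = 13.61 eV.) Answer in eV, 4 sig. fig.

-8.710 eV

E_n = −E_R·Z²/n² = −13.61 × 4²/5² = -8.710 eV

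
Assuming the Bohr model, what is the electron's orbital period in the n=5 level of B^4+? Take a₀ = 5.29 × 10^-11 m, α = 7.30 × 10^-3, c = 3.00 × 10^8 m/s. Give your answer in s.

7.59 × 10^-16 s

r = n²a₀/Z = 5²·5.29 × 10^-11/5 = 2.64 × 10^-10 m
v = Zαc/n = 5·0.00730·3.00 × 10^8/5 = 2.19 × 10^6 m/s
T = 2πr/v = 7.59 × 10^-16 s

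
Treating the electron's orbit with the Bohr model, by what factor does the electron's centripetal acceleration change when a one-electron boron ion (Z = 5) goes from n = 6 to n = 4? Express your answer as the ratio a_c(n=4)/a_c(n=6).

a_c ∝ Z^3 · n^-4; with Z fixed, a_c ∝ n^-4.
a_c(n=4)/a_c(n=6) = (4/6)^-4 = 81/16

81/16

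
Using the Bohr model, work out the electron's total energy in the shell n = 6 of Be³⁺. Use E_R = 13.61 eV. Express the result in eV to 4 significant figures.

E_n = −E_R·Z²/n² = −13.61 × 4²/6² = -6.049 eV

-6.049 eV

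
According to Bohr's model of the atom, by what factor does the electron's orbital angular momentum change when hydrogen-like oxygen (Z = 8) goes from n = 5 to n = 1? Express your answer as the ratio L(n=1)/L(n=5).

L = nℏ depends only on n, so L ∝ n.
L(n=1)/L(n=5) = (1/5)^1 = 1/5

1/5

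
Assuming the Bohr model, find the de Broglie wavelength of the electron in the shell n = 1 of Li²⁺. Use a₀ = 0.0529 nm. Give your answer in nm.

The Bohr quantisation condition is nλ = 2πr_n.
r_n = n²a₀/Z = 0.0176 nm
λ = 2πr_n/n = 2π·0.0176/1 = 0.111 nm

0.111 nm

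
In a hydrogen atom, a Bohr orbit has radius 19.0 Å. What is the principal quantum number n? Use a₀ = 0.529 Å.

r_n = n²a₀/Z ⇒ n² = rZ/a₀ = 19.0 × 1 / 0.529 ≈ 35.92
n = 6

6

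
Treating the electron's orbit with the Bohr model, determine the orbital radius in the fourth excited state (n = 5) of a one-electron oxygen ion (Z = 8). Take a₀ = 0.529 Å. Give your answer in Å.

1.65 Å

r_n = n²a₀/Z = 5² × 0.529 / 8
    = 25 × 0.529 / 8 = 1.65 Å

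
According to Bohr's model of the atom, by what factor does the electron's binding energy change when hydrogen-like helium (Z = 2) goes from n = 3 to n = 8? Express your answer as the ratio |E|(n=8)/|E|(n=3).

9/64

|E| ∝ Z^2 · n^-2; with Z fixed, |E| ∝ n^-2.
|E|(n=8)/|E|(n=3) = (8/3)^-2 = 9/64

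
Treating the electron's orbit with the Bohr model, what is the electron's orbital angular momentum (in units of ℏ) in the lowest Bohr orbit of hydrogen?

L_n = nℏ, so L/ℏ = n = 1.

1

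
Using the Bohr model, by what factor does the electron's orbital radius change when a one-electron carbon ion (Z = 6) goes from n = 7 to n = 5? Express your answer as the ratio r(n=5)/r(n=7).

25/49

r ∝ Z^-1 · n^2; with Z fixed, r ∝ n^2.
r(n=5)/r(n=7) = (5/7)^2 = 25/49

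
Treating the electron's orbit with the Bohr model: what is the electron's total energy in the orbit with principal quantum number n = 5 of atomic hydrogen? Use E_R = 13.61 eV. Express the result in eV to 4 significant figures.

-0.5444 eV

E_n = −E_R·Z²/n² = −13.61 × 1²/5² = -0.5444 eV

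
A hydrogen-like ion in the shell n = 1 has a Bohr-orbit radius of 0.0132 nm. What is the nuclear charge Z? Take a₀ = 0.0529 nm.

4

r_n = n²a₀/Z ⇒ Z = n²a₀/r = 1² × 0.0529 / 0.0132 ≈ 4.01
Z = 4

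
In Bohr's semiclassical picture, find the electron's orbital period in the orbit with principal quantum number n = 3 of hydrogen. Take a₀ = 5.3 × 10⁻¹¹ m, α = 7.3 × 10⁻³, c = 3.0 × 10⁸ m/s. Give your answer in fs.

4.1 fs

r = n²a₀/Z = 3²·5.3 × 10⁻¹¹/1 = 4.8 × 10⁻¹⁰ m
v = Zαc/n = 1·0.0073·3.0 × 10⁸/3 = 7.3 × 10⁵ m/s
T = 2πr/v = 4.1 × 10⁻¹⁵ s = 4.1 fs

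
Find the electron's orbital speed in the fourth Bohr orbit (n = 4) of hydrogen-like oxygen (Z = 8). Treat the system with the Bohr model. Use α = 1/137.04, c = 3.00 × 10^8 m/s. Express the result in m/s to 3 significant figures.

4.38 × 10^6 m/s

v_n = Zαc/n = 8 × 0.00730 × 3.00 × 10^8 / 4
    = 4.38 × 10^6 m/s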